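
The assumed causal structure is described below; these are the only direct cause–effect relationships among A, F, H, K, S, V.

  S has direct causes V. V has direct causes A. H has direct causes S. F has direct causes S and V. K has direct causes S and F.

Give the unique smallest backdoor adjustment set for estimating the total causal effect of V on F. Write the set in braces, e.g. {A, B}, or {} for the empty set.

Variables eligible for adjustment (non-descendants of V, excluding V and F): {A}.
Backdoor paths from V to F:
  (none)
With no backdoor paths the empty set already satisfies the criterion, and it is trivially minimal.

{}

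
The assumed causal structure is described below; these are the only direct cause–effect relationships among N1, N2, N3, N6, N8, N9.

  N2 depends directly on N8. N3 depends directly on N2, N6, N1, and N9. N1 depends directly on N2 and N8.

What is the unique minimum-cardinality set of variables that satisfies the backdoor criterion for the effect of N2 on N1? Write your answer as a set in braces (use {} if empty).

{N8}

Variables eligible for adjustment (non-descendants of N2, excluding N2 and N1): {N6, N8, N9}.
Backdoor paths from N2 to N1:
  P1: N2 <- N8 -> N1
The empty set is not sufficient: P1 (N2 <- N8 -> N1) has no collider blocking it and no conditioned non-collider, so it is open.
Try {N8}:
  P1: blocked at fork node N8 ∈ conditioning set.
{N8} contains no descendant of N2 and blocks every backdoor path.
No other singleton works — e.g. {N9} leaves P1 open — so {N8} is the unique smallest valid adjustment set.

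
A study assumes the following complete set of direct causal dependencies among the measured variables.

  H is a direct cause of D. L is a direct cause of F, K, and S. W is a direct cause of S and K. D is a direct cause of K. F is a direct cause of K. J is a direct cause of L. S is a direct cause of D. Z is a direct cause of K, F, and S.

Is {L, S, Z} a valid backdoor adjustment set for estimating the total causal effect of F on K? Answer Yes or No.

Yes

Backdoor paths from F to K (paths whose first edge points into F):
  P1: F <- Z -> S <- W -> K
  P2: F <- Z -> S <- L -> K
  P3: F <- Z -> S -> D -> K
  P4: F <- Z -> K
  P5: F <- L -> S <- Z -> K
  P6: F <- L -> S <- W -> K
  P7: F <- L -> S -> D -> K
  P8: F <- L -> K
Condition 1 (no descendant of F in the set): holds — descendants of F are {K}; none are in {L, S, Z}.
Condition 2 (every backdoor path blocked by {L, S, Z}):
  P1: blocked at fork node Z ∈ conditioning set.
  P2: blocked at fork node Z ∈ conditioning set.
  P3: blocked at fork node Z ∈ conditioning set.
  P4: blocked at fork node Z ∈ conditioning set.
  P5: blocked at fork node L ∈ conditioning set.
  P6: blocked at fork node L ∈ conditioning set.
  P7: blocked at fork node L ∈ conditioning set.
  P8: blocked at fork node L ∈ conditioning set.
{L, S, Z} satisfies the backdoor criterion.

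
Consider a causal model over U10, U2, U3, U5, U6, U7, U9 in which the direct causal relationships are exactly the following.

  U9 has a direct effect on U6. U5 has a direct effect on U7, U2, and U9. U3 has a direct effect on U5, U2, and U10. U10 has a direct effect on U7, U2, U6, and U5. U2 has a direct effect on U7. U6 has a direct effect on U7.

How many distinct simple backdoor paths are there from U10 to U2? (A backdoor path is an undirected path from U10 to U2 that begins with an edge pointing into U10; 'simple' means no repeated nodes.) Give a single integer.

A backdoor path from U10 to U2 is any simple undirected path whose first edge points into U10 (i.e. leaves U10 via a parent).
Parents of U10: {U3}.
Enumerating:
  P1: U10 <- U3 -> U5 -> U9 -> U6 -> U7 <- U2
  P2: U10 <- U3 -> U5 -> U2
  P3: U10 <- U3 -> U5 -> U7 <- U2
  P4: U10 <- U3 -> U2
That exhausts the simple backdoor paths. Count: 4.

4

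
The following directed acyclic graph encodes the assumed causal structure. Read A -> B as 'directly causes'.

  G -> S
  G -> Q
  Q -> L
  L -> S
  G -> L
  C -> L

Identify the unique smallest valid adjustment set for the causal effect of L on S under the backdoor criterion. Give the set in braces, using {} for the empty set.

Variables eligible for adjustment (non-descendants of L, excluding L and S): {C, G, Q}.
Backdoor paths from L to S:
  P1: L <- G -> S
  P2: L <- Q <- G -> S
The empty set is not sufficient: P1 (L <- G -> S) has no collider blocking it and no conditioned non-collider, so it is open.
Try {G}:
  P1: blocked at fork node G ∈ conditioning set.
  P2: blocked at fork node G ∈ conditioning set.
{G} contains no descendant of L and blocks every backdoor path.
No other singleton works — e.g. {C} leaves P1 open — so {G} is the unique smallest valid adjustment set.

{G}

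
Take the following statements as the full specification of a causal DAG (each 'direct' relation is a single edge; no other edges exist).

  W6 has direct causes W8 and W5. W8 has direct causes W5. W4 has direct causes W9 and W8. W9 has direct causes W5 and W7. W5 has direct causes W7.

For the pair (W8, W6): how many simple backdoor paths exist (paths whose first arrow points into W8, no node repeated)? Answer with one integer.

A backdoor path from W8 to W6 is any simple undirected path whose first edge points into W8 (i.e. leaves W8 via a parent).
Parents of W8: {W5}.
Enumerating:
  P1: W8 <- W5 -> W6
That exhausts the simple backdoor paths. Count: 1.

1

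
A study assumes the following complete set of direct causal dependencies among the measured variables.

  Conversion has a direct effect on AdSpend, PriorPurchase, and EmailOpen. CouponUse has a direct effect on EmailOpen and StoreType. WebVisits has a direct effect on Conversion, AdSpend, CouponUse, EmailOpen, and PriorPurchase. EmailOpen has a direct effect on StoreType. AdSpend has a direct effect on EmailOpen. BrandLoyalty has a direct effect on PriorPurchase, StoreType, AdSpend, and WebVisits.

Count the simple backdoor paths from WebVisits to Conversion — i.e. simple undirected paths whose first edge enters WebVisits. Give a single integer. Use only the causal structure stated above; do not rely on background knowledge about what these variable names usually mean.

7

A backdoor path from WebVisits to Conversion is any simple undirected path whose first edge points into WebVisits (i.e. leaves WebVisits via a parent).
Parents of WebVisits: {BrandLoyalty}.
Enumerating:
  P1: WebVisits <- BrandLoyalty -> AdSpend <- Conversion
  P2: WebVisits <- BrandLoyalty -> AdSpend -> EmailOpen <- Conversion
  P3: WebVisits <- BrandLoyalty -> PriorPurchase <- Conversion
  P4: WebVisits <- BrandLoyalty -> StoreType <- CouponUse -> EmailOpen <- Conversion
  P5: WebVisits <- BrandLoyalty -> StoreType <- CouponUse -> EmailOpen <- AdSpend <- Conversion
  P6: WebVisits <- BrandLoyalty -> StoreType <- EmailOpen <- Conversion
  P7: WebVisits <- BrandLoyalty -> StoreType <- EmailOpen <- AdSpend <- Conversion
That exhausts the simple backdoor paths. Count: 7.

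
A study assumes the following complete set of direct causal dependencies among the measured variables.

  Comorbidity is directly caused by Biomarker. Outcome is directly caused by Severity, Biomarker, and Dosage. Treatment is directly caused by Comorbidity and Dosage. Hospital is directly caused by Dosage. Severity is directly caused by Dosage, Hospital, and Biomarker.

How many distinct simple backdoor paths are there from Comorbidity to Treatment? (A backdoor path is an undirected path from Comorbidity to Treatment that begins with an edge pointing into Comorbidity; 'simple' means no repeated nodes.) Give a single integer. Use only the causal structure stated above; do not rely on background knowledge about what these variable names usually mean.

A backdoor path from Comorbidity to Treatment is any simple undirected path whose first edge points into Comorbidity (i.e. leaves Comorbidity via a parent).
Parents of Comorbidity: {Biomarker}.
Enumerating:
  P1: Comorbidity <- Biomarker -> Severity <- Dosage -> Treatment
  P2: Comorbidity <- Biomarker -> Severity <- Hospital <- Dosage -> Treatment
  P3: Comorbidity <- Biomarker -> Severity -> Outcome <- Dosage -> Treatment
  P4: Comorbidity <- Biomarker -> Outcome <- Dosage -> Treatment
  P5: Comorbidity <- Biomarker -> Outcome <- Severity <- Dosage -> Treatment
  P6: Comorbidity <- Biomarker -> Outcome <- Severity <- Hospital <- Dosage -> Treatment
That exhausts the simple backdoor paths. Count: 6.

6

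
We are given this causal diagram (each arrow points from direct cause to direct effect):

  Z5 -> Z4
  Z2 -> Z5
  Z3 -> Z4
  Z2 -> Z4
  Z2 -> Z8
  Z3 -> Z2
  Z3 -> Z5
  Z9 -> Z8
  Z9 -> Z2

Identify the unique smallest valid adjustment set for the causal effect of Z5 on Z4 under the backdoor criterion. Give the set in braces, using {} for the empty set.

Variables eligible for adjustment (non-descendants of Z5, excluding Z5 and Z4): {Z2, Z3, Z8, Z9}.
Backdoor paths from Z5 to Z4:
  P1: Z5 <- Z3 -> Z2 -> Z4
  P2: Z5 <- Z3 -> Z4
  P3: Z5 <- Z2 <- Z3 -> Z4
  P4: Z5 <- Z2 -> Z4
The empty set is not sufficient: P1 (Z5 <- Z3 -> Z2 -> Z4) has no collider blocking it and no conditioned non-collider, so it is open.
Try {Z2, Z3}:
  P1: blocked at fork node Z3 ∈ conditioning set.
  P2: blocked at fork node Z3 ∈ conditioning set.
  P3: blocked at chain node Z2 ∈ conditioning set.
  P4: blocked at fork node Z2 ∈ conditioning set.
{Z2, Z3} contains no descendant of Z5 and blocks every backdoor path.
Every element of {Z2, Z3} is needed (dropping Z2 leaves P4 open; dropping Z3 leaves P2 open), so no proper subset is valid.
Among all size-2 subsets of the eligible variables, only {Z2, Z3} blocks every backdoor path, so it is the unique smallest valid adjustment set.

{Z2, Z3}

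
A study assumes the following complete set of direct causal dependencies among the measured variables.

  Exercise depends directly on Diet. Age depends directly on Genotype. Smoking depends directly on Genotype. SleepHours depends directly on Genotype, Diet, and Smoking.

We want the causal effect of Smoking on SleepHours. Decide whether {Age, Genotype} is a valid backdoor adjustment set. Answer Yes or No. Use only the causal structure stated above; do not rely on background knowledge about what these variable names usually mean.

Yes

Backdoor paths from Smoking to SleepHours (paths whose first edge points into Smoking):
  P1: Smoking <- Genotype -> SleepHours
Condition 1 (no descendant of Smoking in the set): holds — descendants of Smoking are {SleepHours}; none are in {Age, Genotype}.
Condition 2 (every backdoor path blocked by {Age, Genotype}):
  P1: blocked at fork node Genotype ∈ conditioning set.
{Age, Genotype} satisfies the backdoor criterion.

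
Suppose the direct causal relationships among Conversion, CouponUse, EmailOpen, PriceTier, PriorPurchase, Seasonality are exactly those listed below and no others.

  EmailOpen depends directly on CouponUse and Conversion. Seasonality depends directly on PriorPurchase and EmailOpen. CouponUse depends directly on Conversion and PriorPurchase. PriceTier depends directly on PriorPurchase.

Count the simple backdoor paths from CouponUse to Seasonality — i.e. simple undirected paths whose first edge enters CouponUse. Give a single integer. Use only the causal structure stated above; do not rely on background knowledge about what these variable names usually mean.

2

A backdoor path from CouponUse to Seasonality is any simple undirected path whose first edge points into CouponUse (i.e. leaves CouponUse via a parent).
Parents of CouponUse: {Conversion, PriorPurchase}.
Enumerating:
  P1: CouponUse <- PriorPurchase -> Seasonality
  P2: CouponUse <- Conversion -> EmailOpen -> Seasonality
That exhausts the simple backdoor paths. Count: 2.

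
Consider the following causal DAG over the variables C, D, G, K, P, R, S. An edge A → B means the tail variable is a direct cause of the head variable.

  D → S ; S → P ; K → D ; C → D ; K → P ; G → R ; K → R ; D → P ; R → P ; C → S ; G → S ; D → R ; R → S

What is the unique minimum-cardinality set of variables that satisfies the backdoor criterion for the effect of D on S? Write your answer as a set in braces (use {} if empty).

{C, K}

Variables eligible for adjustment (non-descendants of D, excluding D and S): {C, G, K}.
Backdoor paths from D to S:
  P1: D <- C -> S
  P2: D <- K -> R <- G -> S
  P3: D <- K -> R -> S
  P4: D <- K -> R -> P <- S
  P5: D <- K -> P <- R <- G -> S
  P6: D <- K -> P <- R -> S
  P7: D <- K -> P <- S
The empty set is not sufficient: P1 (D <- C -> S) has no collider blocking it and no conditioned non-collider, so it is open.
Try {C, K}:
  P1: blocked at fork node C ∈ conditioning set.
  P2: blocked at fork node K ∈ conditioning set.
  P3: blocked at fork node K ∈ conditioning set.
  P4: blocked at fork node K ∈ conditioning set.
  P5: blocked at fork node K ∈ conditioning set.
  P6: blocked at fork node K ∈ conditioning set.
  P7: blocked at fork node K ∈ conditioning set.
{C, K} contains no descendant of D and blocks every backdoor path.
Every element of {C, K} is needed (dropping C leaves P1 open; dropping K leaves P3 open), so no proper subset is valid.
Among all size-2 subsets of the eligible variables, only {C, K} blocks every backdoor path, so it is the unique smallest valid adjustment set.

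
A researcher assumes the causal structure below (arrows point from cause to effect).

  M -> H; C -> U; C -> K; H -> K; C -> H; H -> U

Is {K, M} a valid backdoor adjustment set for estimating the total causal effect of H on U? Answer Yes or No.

Backdoor paths from H to U (paths whose first edge points into H):
  P1: H <- C -> U
Condition 1 (no descendant of H in the set): FAILS — K is a descendant of H.
Condition 2 (every backdoor path blocked by {K, M}):
  P1: open — no interior node is in the conditioning set.
{K, M} does not satisfy the backdoor criterion.

No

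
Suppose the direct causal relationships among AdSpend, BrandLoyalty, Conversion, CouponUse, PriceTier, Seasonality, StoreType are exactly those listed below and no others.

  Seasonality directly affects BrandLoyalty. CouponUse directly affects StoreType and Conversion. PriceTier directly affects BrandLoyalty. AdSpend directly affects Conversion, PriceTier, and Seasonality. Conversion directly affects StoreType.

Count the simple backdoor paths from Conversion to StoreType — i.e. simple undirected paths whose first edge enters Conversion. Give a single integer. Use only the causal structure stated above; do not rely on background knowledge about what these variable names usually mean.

1

A backdoor path from Conversion to StoreType is any simple undirected path whose first edge points into Conversion (i.e. leaves Conversion via a parent).
Parents of Conversion: {AdSpend, CouponUse}.
Enumerating:
  P1: Conversion <- CouponUse -> StoreType
That exhausts the simple backdoor paths. Count: 1.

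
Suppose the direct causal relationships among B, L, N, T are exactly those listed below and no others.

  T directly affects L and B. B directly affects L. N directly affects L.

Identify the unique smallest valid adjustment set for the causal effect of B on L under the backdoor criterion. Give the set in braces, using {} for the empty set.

Variables eligible for adjustment (non-descendants of B, excluding B and L): {N, T}.
Backdoor paths from B to L:
  P1: B <- T -> L
The empty set is not sufficient: P1 (B <- T -> L) has no collider blocking it and no conditioned non-collider, so it is open.
Try {T}:
  P1: blocked at fork node T ∈ conditioning set.
{T} contains no descendant of B and blocks every backdoor path.
No other singleton works — e.g. {N} leaves P1 open — so {T} is the unique smallest valid adjustment set.

{T}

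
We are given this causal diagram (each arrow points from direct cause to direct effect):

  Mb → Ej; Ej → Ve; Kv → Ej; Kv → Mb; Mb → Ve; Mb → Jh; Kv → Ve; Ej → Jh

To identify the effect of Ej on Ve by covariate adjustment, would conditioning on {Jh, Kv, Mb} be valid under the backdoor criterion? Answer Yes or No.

Backdoor paths from Ej to Ve (paths whose first edge points into Ej):
  P1: Ej <- Kv -> Mb -> Ve
  P2: Ej <- Kv -> Ve
  P3: Ej <- Mb <- Kv -> Ve
  P4: Ej <- Mb -> Ve
Condition 1 (no descendant of Ej in the set): FAILS — Jh is a descendant of Ej.
Condition 2 (every backdoor path blocked by {Jh, Kv, Mb}):
  P1: blocked at fork node Kv ∈ conditioning set.
  P2: blocked at fork node Kv ∈ conditioning set.
  P3: blocked at chain node Mb ∈ conditioning set.
  P4: blocked at fork node Mb ∈ conditioning set.
{Jh, Kv, Mb} does not satisfy the backdoor criterion.

No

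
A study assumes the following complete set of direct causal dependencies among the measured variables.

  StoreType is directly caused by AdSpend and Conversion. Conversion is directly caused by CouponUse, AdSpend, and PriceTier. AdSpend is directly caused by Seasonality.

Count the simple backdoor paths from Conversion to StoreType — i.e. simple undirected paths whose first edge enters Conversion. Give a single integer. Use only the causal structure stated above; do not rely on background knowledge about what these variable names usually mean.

1

A backdoor path from Conversion to StoreType is any simple undirected path whose first edge points into Conversion (i.e. leaves Conversion via a parent).
Parents of Conversion: {AdSpend, CouponUse, PriceTier}.
Enumerating:
  P1: Conversion <- AdSpend -> StoreType
That exhausts the simple backdoor paths. Count: 1.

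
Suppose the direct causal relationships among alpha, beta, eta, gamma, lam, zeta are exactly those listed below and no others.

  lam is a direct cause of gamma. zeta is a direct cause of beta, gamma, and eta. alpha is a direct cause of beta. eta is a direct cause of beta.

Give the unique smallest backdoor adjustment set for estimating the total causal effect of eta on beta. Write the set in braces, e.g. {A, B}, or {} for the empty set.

{zeta}

Variables eligible for adjustment (non-descendants of eta, excluding eta and beta): {alpha, gamma, lam, zeta}.
Backdoor paths from eta to beta:
  P1: eta <- zeta -> beta
The empty set is not sufficient: P1 (eta <- zeta -> beta) has no collider blocking it and no conditioned non-collider, so it is open.
Try {zeta}:
  P1: blocked at fork node zeta ∈ conditioning set.
{zeta} contains no descendant of eta and blocks every backdoor path.
No other singleton works — e.g. {lam} leaves P1 open — so {zeta} is the unique smallest valid adjustment set.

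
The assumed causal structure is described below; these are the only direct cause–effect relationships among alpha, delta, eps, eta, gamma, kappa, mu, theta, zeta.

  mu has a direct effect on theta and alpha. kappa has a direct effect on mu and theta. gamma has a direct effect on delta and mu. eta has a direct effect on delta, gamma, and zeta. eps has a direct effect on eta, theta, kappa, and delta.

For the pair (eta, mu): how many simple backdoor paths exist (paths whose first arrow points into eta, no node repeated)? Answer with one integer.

5

A backdoor path from eta to mu is any simple undirected path whose first edge points into eta (i.e. leaves eta via a parent).
Parents of eta: {eps}.
Enumerating:
  P1: eta <- eps -> delta <- gamma -> mu
  P2: eta <- eps -> kappa -> mu
  P3: eta <- eps -> kappa -> theta <- mu
  P4: eta <- eps -> theta <- kappa -> mu
  P5: eta <- eps -> theta <- mu
That exhausts the simple backdoor paths. Count: 5.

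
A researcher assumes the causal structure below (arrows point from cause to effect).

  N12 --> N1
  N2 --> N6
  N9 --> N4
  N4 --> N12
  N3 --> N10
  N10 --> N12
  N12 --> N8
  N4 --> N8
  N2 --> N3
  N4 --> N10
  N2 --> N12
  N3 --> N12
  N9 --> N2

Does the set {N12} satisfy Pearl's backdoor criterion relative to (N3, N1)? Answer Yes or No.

No

Backdoor paths from N3 to N1 (paths whose first edge points into N3):
  P1: N3 <- N2 <- N9 -> N4 -> N10 -> N12 -> N1
  P2: N3 <- N2 <- N9 -> N4 -> N12 -> N1
  P3: N3 <- N2 <- N9 -> N4 -> N8 <- N12 -> N1
  P4: N3 <- N2 -> N12 -> N1
Condition 1 (no descendant of N3 in the set): FAILS — N12 is a descendant of N3.
Condition 2 (every backdoor path blocked by {N12}):
  P1: blocked at chain node N12 ∈ conditioning set.
  P2: blocked at chain node N12 ∈ conditioning set.
  P3: blocked at collider N8 (neither it nor any descendant is in the conditioning set).
  P4: blocked at chain node N12 ∈ conditioning set.
{N12} does not satisfy the backdoor criterion.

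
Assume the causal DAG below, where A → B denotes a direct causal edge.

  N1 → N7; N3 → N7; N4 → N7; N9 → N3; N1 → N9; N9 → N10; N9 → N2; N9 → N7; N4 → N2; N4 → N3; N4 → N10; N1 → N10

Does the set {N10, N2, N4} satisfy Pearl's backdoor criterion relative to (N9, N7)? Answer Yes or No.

No

Backdoor paths from N9 to N7 (paths whose first edge points into N9):
  P1: N9 <- N1 -> N7
  P2: N9 <- N1 -> N10 <- N4 -> N3 -> N7
  P3: N9 <- N1 -> N10 <- N4 -> N7
Condition 1 (no descendant of N9 in the set): FAILS — N10 and N2 are descendants of N9.
Condition 2 (every backdoor path blocked by {N10, N2, N4}):
  P1: open — no interior node is in the conditioning set.
  P2: blocked at fork node N4 ∈ conditioning set.
  P3: blocked at fork node N4 ∈ conditioning set.
{N10, N2, N4} does not satisfy the backdoor criterion.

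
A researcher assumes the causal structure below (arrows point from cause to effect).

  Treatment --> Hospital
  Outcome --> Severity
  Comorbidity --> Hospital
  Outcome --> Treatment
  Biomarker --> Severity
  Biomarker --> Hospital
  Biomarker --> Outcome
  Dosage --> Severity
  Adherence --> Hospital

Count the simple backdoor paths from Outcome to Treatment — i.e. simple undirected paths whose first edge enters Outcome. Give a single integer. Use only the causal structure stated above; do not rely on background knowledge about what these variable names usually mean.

A backdoor path from Outcome to Treatment is any simple undirected path whose first edge points into Outcome (i.e. leaves Outcome via a parent).
Parents of Outcome: {Biomarker}.
Enumerating:
  P1: Outcome <- Biomarker -> Hospital <- Treatment
That exhausts the simple backdoor paths. Count: 1.

1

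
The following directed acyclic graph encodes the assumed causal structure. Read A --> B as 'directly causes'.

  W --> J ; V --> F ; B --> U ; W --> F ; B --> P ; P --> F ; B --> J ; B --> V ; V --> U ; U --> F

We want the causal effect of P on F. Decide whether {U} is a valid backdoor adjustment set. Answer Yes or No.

No

Backdoor paths from P to F (paths whose first edge points into P):
  P1: P <- B -> V -> U -> F
  P2: P <- B -> V -> F
  P3: P <- B -> U <- V -> F
  P4: P <- B -> U -> F
  P5: P <- B -> J <- W -> F
Condition 1 (no descendant of P in the set): holds — descendants of P are {F}; none are in {U}.
Condition 2 (every backdoor path blocked by {U}):
  P1: blocked at chain node U ∈ conditioning set.
  P2: open — no interior node is in the conditioning set.
  P3: open — collider(s) U are conditioned on (or have a conditioned descendant) and no non-collider on the path is in the set.
  P4: blocked at chain node U ∈ conditioning set.
  P5: blocked at collider J (neither it nor any descendant is in the conditioning set).
{U} does not satisfy the backdoor criterion.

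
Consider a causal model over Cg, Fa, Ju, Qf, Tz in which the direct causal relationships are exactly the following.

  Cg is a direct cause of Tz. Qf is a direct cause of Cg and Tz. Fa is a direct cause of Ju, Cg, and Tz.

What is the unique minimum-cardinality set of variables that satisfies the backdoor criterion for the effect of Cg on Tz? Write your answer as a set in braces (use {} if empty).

{Fa, Qf}

Variables eligible for adjustment (non-descendants of Cg, excluding Cg and Tz): {Fa, Ju, Qf}.
Backdoor paths from Cg to Tz:
  P1: Cg <- Qf -> Tz
  P2: Cg <- Fa -> Tz
The empty set is not sufficient: P1 (Cg <- Qf -> Tz) has no collider blocking it and no conditioned non-collider, so it is open.
Try {Fa, Qf}:
  P1: blocked at fork node Qf ∈ conditioning set.
  P2: blocked at fork node Fa ∈ conditioning set.
{Fa, Qf} contains no descendant of Cg and blocks every backdoor path.
Every element of {Fa, Qf} is needed (dropping Fa leaves P2 open; dropping Qf leaves P1 open), so no proper subset is valid.
Among all size-2 subsets of the eligible variables, only {Fa, Qf} blocks every backdoor path, so it is the unique smallest valid adjustment set.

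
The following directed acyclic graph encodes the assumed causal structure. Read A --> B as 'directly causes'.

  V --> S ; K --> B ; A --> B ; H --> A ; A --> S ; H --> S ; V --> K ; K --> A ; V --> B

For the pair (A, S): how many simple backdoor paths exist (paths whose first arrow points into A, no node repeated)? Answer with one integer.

A backdoor path from A to S is any simple undirected path whose first edge points into A (i.e. leaves A via a parent).
Parents of A: {H, K}.
Enumerating:
  P1: A <- K <- V -> S
  P2: A <- K -> B <- V -> S
  P3: A <- H -> S
That exhausts the simple backdoor paths. Count: 3.

3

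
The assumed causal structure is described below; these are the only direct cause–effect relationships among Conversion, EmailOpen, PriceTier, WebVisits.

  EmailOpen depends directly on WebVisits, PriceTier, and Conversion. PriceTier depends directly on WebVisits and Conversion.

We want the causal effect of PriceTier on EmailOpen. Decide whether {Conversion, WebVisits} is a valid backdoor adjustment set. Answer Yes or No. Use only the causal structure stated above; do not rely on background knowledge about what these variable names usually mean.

Yes

Backdoor paths from PriceTier to EmailOpen (paths whose first edge points into PriceTier):
  P1: PriceTier <- Conversion -> EmailOpen
  P2: PriceTier <- WebVisits -> EmailOpen
Condition 1 (no descendant of PriceTier in the set): holds — descendants of PriceTier are {EmailOpen}; none are in {Conversion, WebVisits}.
Condition 2 (every backdoor path blocked by {Conversion, WebVisits}):
  P1: blocked at fork node Conversion ∈ conditioning set.
  P2: blocked at fork node WebVisits ∈ conditioning set.
{Conversion, WebVisits} satisfies the backdoor criterion.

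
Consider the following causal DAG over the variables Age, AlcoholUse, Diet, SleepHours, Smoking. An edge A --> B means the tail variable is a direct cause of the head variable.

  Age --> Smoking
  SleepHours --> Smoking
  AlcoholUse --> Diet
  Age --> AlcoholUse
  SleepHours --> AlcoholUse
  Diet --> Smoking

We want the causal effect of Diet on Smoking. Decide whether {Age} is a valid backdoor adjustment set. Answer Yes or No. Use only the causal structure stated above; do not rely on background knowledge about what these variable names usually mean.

No

Backdoor paths from Diet to Smoking (paths whose first edge points into Diet):
  P1: Diet <- AlcoholUse <- SleepHours -> Smoking
  P2: Diet <- AlcoholUse <- Age -> Smoking
Condition 1 (no descendant of Diet in the set): holds — descendants of Diet are {Smoking}; none are in {Age}.
Condition 2 (every backdoor path blocked by {Age}):
  P1: open — no interior node is in the conditioning set.
  P2: blocked at fork node Age ∈ conditioning set.
{Age} does not satisfy the backdoor criterion.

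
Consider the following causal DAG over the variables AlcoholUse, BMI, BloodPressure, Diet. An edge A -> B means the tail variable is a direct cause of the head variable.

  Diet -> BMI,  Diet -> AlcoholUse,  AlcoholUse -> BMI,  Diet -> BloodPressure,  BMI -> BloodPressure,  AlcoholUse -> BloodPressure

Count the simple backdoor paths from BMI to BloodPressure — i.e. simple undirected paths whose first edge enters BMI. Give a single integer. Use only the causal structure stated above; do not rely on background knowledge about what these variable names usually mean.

A backdoor path from BMI to BloodPressure is any simple undirected path whose first edge points into BMI (i.e. leaves BMI via a parent).
Parents of BMI: {AlcoholUse, Diet}.
Enumerating:
  P1: BMI <- Diet -> AlcoholUse -> BloodPressure
  P2: BMI <- Diet -> BloodPressure
  P3: BMI <- AlcoholUse <- Diet -> BloodPressure
  P4: BMI <- AlcoholUse -> BloodPressure
That exhausts the simple backdoor paths. Count: 4.

4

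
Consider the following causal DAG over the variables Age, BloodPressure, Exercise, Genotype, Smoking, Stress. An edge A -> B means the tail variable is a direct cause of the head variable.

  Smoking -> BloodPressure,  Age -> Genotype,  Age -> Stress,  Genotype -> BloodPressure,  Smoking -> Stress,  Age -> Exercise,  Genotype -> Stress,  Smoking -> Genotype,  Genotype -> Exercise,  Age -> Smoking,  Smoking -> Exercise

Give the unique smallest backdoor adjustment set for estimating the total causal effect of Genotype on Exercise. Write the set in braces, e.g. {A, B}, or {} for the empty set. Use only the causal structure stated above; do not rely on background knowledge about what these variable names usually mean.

{Age, Smoking}

Variables eligible for adjustment (non-descendants of Genotype, excluding Genotype and Exercise): {Age, Smoking}.
Backdoor paths from Genotype to Exercise:
  P1: Genotype <- Age -> Smoking -> Exercise
  P2: Genotype <- Age -> Stress <- Smoking -> Exercise
  P3: Genotype <- Age -> Exercise
  P4: Genotype <- Smoking <- Age -> Exercise
  P5: Genotype <- Smoking -> Stress <- Age -> Exercise
  P6: Genotype <- Smoking -> Exercise
The empty set is not sufficient: P1 (Genotype <- Age -> Smoking -> Exercise) has no collider blocking it and no conditioned non-collider, so it is open.
Try {Age, Smoking}:
  P1: blocked at fork node Age ∈ conditioning set.
  P2: blocked at fork node Age ∈ conditioning set.
  P3: blocked at fork node Age ∈ conditioning set.
  P4: blocked at chain node Smoking ∈ conditioning set.
  P5: blocked at fork node Smoking ∈ conditioning set.
  P6: blocked at fork node Smoking ∈ conditioning set.
{Age, Smoking} contains no descendant of Genotype and blocks every backdoor path.
Every element of {Age, Smoking} is needed (dropping Age leaves P3 open; dropping Smoking leaves P6 open), so no proper subset is valid.
Among all size-2 subsets of the eligible variables, only {Age, Smoking} blocks every backdoor path, so it is the unique smallest valid adjustment set.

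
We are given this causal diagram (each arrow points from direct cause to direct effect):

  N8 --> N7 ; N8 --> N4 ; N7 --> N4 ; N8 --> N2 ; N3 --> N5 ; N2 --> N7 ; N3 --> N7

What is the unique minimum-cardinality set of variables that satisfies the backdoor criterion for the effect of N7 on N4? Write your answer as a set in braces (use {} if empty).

{N8}

Variables eligible for adjustment (non-descendants of N7, excluding N7 and N4): {N2, N3, N5, N8}.
Backdoor paths from N7 to N4:
  P1: N7 <- N8 -> N4
  P2: N7 <- N2 <- N8 -> N4
The empty set is not sufficient: P1 (N7 <- N8 -> N4) has no collider blocking it and no conditioned non-collider, so it is open.
Try {N8}:
  P1: blocked at fork node N8 ∈ conditioning set.
  P2: blocked at fork node N8 ∈ conditioning set.
{N8} contains no descendant of N7 and blocks every backdoor path.
No other singleton works — e.g. {N3} leaves P1 open — so {N8} is the unique smallest valid adjustment set.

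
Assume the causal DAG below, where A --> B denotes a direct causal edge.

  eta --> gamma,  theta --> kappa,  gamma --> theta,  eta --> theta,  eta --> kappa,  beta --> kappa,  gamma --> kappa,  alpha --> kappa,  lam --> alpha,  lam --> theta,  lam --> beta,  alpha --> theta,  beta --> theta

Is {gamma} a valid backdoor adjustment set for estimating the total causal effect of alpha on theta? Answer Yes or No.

Backdoor paths from alpha to theta (paths whose first edge points into alpha):
  P1: alpha <- lam -> beta -> theta
  P2: alpha <- lam -> beta -> kappa <- eta -> gamma -> theta
  P3: alpha <- lam -> beta -> kappa <- eta -> theta
  P4: alpha <- lam -> beta -> kappa <- gamma <- eta -> theta
  P5: alpha <- lam -> beta -> kappa <- gamma -> theta
  P6: alpha <- lam -> beta -> kappa <- theta
  P7: alpha <- lam -> theta
Condition 1 (no descendant of alpha in the set): holds — descendants of alpha are {kappa, theta}; none are in {gamma}.
Condition 2 (every backdoor path blocked by {gamma}):
  P1: open — no interior node is in the conditioning set.
  P2: blocked at collider kappa (neither it nor any descendant is in the conditioning set).
  P3: blocked at collider kappa (neither it nor any descendant is in the conditioning set).
  P4: blocked at collider kappa (neither it nor any descendant is in the conditioning set).
  P5: blocked at collider kappa (neither it nor any descendant is in the conditioning set).
  P6: blocked at collider kappa (neither it nor any descendant is in the conditioning set).
  P7: open — no interior node is in the conditioning set.
{gamma} does not satisfy the backdoor criterion.

No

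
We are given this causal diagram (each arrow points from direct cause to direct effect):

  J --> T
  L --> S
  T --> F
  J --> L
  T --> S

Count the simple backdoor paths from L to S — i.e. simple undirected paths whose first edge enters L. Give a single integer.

1

A backdoor path from L to S is any simple undirected path whose first edge points into L (i.e. leaves L via a parent).
Parents of L: {J}.
Enumerating:
  P1: L <- J -> T -> S
That exhausts the simple backdoor paths. Count: 1.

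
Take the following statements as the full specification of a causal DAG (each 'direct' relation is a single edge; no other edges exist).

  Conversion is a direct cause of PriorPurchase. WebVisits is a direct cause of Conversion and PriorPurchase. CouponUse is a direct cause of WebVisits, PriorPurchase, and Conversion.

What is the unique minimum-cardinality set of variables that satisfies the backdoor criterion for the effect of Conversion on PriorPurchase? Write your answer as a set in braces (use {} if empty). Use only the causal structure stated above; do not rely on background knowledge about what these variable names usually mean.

Variables eligible for adjustment (non-descendants of Conversion, excluding Conversion and PriorPurchase): {CouponUse, WebVisits}.
Backdoor paths from Conversion to PriorPurchase:
  P1: Conversion <- CouponUse -> WebVisits -> PriorPurchase
  P2: Conversion <- CouponUse -> PriorPurchase
  P3: Conversion <- WebVisits <- CouponUse -> PriorPurchase
  P4: Conversion <- WebVisits -> PriorPurchase
The empty set is not sufficient: P1 (Conversion <- CouponUse -> WebVisits -> PriorPurchase) has no collider blocking it and no conditioned non-collider, so it is open.
Try {CouponUse, WebVisits}:
  P1: blocked at fork node CouponUse ∈ conditioning set.
  P2: blocked at fork node CouponUse ∈ conditioning set.
  P3: blocked at chain node WebVisits ∈ conditioning set.
  P4: blocked at fork node WebVisits ∈ conditioning set.
{CouponUse, WebVisits} contains no descendant of Conversion and blocks every backdoor path.
Every element of {CouponUse, WebVisits} is needed (dropping CouponUse leaves P2 open; dropping WebVisits leaves P4 open), so no proper subset is valid.
Among all size-2 subsets of the eligible variables, only {CouponUse, WebVisits} blocks every backdoor path, so it is the unique smallest valid adjustment set.

{CouponUse, WebVisits}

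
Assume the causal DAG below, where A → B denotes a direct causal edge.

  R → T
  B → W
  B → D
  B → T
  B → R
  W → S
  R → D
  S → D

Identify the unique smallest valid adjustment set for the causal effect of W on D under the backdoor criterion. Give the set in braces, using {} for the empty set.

{B}

Variables eligible for adjustment (non-descendants of W, excluding W and D): {B, R, T}.
Backdoor paths from W to D:
  P1: W <- B -> R -> D
  P2: W <- B -> D
  P3: W <- B -> T <- R -> D
The empty set is not sufficient: P1 (W <- B -> R -> D) has no collider blocking it and no conditioned non-collider, so it is open.
Try {B}:
  P1: blocked at fork node B ∈ conditioning set.
  P2: blocked at fork node B ∈ conditioning set.
  P3: blocked at fork node B ∈ conditioning set.
{B} contains no descendant of W and blocks every backdoor path.
No other singleton works — e.g. {R} leaves P2 open — so {B} is the unique smallest valid adjustment set.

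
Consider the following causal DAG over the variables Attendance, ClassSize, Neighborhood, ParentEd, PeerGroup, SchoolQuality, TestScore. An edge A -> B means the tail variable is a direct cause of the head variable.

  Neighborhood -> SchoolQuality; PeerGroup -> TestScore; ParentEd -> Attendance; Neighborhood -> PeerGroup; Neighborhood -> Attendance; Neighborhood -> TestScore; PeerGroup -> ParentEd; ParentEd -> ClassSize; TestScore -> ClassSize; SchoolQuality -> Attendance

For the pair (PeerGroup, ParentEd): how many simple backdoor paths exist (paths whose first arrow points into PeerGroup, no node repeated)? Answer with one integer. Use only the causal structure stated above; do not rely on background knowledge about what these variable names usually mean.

3

A backdoor path from PeerGroup to ParentEd is any simple undirected path whose first edge points into PeerGroup (i.e. leaves PeerGroup via a parent).
Parents of PeerGroup: {Neighborhood}.
Enumerating:
  P1: PeerGroup <- Neighborhood -> TestScore -> ClassSize <- ParentEd
  P2: PeerGroup <- Neighborhood -> SchoolQuality -> Attendance <- ParentEd
  P3: PeerGroup <- Neighborhood -> Attendance <- ParentEd
That exhausts the simple backdoor paths. Count: 3.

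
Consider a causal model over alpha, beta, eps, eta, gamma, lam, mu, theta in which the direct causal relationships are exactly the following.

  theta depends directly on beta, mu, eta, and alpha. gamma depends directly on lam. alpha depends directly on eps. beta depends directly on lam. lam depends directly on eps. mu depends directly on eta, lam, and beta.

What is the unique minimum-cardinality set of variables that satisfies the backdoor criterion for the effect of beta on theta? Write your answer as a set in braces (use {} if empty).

Variables eligible for adjustment (non-descendants of beta, excluding beta and theta): {alpha, eps, eta, gamma, lam}.
Backdoor paths from beta to theta:
  P1: beta <- lam <- eps -> alpha -> theta
  P2: beta <- lam -> mu <- eta -> theta
  P3: beta <- lam -> mu -> theta
The empty set is not sufficient: P1 (beta <- lam <- eps -> alpha -> theta) has no collider blocking it and no conditioned non-collider, so it is open.
Try {lam}:
  P1: blocked at chain node lam ∈ conditioning set.
  P2: blocked at fork node lam ∈ conditioning set.
  P3: blocked at fork node lam ∈ conditioning set.
{lam} contains no descendant of beta and blocks every backdoor path.
No other singleton works — e.g. {eta} leaves P1 open — so {lam} is the unique smallest valid adjustment set.

{lam}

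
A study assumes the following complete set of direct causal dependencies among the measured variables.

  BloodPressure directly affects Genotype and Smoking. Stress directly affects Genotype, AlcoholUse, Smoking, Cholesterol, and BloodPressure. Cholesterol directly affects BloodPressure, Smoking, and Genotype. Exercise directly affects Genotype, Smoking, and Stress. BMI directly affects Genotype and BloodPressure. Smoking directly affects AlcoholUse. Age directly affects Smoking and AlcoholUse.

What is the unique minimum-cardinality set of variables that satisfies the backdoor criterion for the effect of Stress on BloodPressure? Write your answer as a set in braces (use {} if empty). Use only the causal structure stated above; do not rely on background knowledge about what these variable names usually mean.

Variables eligible for adjustment (non-descendants of Stress, excluding Stress and BloodPressure): {Age, BMI, Exercise}.
Backdoor paths from Stress to BloodPressure:
  P1: Stress <- Exercise -> Smoking <- Cholesterol -> BloodPressure
  P2: Stress <- Exercise -> Smoking <- Cholesterol -> Genotype <- BMI -> BloodPressure
  P3: Stress <- Exercise -> Smoking <- Cholesterol -> Genotype <- BloodPressure
  P4: Stress <- Exercise -> Smoking <- BloodPressure
  P5: Stress <- Exercise -> Genotype <- BMI -> BloodPressure
  P6: Stress <- Exercise -> Genotype <- Cholesterol -> BloodPressure
  P7: Stress <- Exercise -> Genotype <- Cholesterol -> Smoking <- BloodPressure
  P8: Stress <- Exercise -> Genotype <- BloodPressure
Each backdoor path contains an unconditioned collider, so every path is already blocked with the empty conditioning set:
  P1: blocked at collider Smoking (neither it nor any descendant is in the conditioning set).
  P2: blocked at collider Smoking (neither it nor any descendant is in the conditioning set).
  P3: blocked at collider Smoking (neither it nor any descendant is in the conditioning set).
  P4: blocked at collider Smoking (neither it nor any descendant is in the conditioning set).
  P5: blocked at collider Genotype (neither it nor any descendant is in the conditioning set).
  P6: blocked at collider Genotype (neither it nor any descendant is in the conditioning set).
  P7: blocked at collider Genotype (neither it nor any descendant is in the conditioning set).
  P8: blocked at collider Genotype (neither it nor any descendant is in the conditioning set).
The empty set is therefore the unique smallest valid set.

{}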